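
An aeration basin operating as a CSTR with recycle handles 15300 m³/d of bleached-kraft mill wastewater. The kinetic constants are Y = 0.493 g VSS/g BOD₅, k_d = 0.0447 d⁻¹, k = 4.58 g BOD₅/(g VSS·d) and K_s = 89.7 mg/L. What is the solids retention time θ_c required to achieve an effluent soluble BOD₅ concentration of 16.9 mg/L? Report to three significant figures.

Specific growth rate at S = 16.9 mg/L: μ = YkS/(K_s+S) = 0.493·4.58·16.9/(89.7+16.9) = 0.3580 d⁻¹.
1/θ_c = 0.3580 − 0.0447 = 0.3133 d⁻¹, so θ_c = 3.192 d.

θ_c ≈ 3.19 d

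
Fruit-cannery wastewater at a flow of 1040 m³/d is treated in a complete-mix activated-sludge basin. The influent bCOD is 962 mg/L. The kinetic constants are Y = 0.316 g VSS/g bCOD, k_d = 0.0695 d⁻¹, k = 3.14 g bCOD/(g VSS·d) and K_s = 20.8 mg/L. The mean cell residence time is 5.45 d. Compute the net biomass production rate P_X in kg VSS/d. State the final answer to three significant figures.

P_X ≈ 228 kg VSS/d

For a completely mixed reactor with recycle the Lawrence–McCarty relation gives S = K_s·(1 + k_d·θ_c) / [θ_c·(Y·k − k_d) − 1] = 20.8 × (1 + 0.0695 × 5.45) / [5.45 × (0.316 × 3.14 − 0.0695) − 1] = 28.68 / 4.029 = 7.118 mg/L.
Observed yield with endogenous decay: Y_obs = Y / (1 + k_d·θ_c) = 0.316 / (1 + 0.0695 × 5.45) = 0.316 / 1.379 = 0.2292 g VSS/g bCOD.
Mass of bCOD removed per day: Q(S₀ − S) = 1040 × 954.9 g/m³ = 993.1 kg/d.
So the net sludge growth is P_X = 0.2292 × 993.1 = 227.6 kg VSS/d.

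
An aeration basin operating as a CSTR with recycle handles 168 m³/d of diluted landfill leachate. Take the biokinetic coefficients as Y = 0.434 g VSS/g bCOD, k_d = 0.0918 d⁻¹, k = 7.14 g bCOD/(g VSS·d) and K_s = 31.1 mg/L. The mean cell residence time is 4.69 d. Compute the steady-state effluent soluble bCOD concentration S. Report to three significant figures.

S ≈ 3.40 mg/L

Effluent substrate depends only on kinetics and SRT: S = K_s(1 + k_d θ_c) / [θ_c(Yk − k_d) − 1] = 31.1 × (1 + 0.0918 × 4.69) / [4.69 × (0.434 × 7.14 − 0.0918) − 1] = 44.49 / 13.10 = 3.395 mg/L.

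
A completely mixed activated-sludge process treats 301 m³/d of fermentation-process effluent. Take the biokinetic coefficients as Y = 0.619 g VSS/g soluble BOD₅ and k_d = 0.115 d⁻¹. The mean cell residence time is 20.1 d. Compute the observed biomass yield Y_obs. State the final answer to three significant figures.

Y_obs = Y / (1 + k_d θ_c) = 0.619 / (1 + 0.115 × 20.1) = 0.619 / 3.312 = 0.1869.

Y_obs ≈ 0.187 g VSS/g soluble BOD₅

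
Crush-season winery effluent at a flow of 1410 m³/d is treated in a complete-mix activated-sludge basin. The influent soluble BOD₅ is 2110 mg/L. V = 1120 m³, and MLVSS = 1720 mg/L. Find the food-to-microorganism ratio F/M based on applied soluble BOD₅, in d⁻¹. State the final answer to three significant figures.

F/M ≈ 1.54 d⁻¹

F/M = Q·S₀ / (V·X) = 1410 × 2110 / (1120 × 1720) = 1.544 g soluble BOD₅·(g VSS·d)⁻¹.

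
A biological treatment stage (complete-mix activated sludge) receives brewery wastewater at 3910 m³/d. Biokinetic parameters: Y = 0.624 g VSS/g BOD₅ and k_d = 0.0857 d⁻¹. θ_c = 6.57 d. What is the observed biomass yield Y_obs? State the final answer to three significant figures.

Observed yield with endogenous decay: Y_obs = Y / (1 + k_d·θ_c) = 0.624 / (1 + 0.0857 × 6.57) = 0.624 / 1.563 = 0.3992 g VSS/g BOD₅.

Y_obs ≈ 0.399 g VSS/g BOD₅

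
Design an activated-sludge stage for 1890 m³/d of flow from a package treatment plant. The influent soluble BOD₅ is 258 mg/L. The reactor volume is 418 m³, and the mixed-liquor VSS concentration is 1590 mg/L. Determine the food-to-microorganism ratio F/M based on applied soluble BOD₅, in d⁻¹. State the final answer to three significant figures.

F/M = applied load / biomass = Q·S₀/(V·X) = 1890 × 258 / (418.0 × 1590) = 0.7337 d⁻¹.

F/M ≈ 0.734 d⁻¹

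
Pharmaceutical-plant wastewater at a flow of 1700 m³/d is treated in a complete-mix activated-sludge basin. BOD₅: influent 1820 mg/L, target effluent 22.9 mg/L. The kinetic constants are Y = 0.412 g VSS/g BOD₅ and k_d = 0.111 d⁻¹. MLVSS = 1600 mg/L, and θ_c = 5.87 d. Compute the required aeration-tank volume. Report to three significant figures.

From the SRT design equation V = Y Q (S₀−S) θ_c / [X (1 + k_d θ_c)] = 0.412 × 1700 × (1820 − 22.9) × 5.87 / [1600 × (1 + 0.111 × 5.87)] = 7.39×10^6 / 2643 = 2796 m³.

V ≈ 2800 m³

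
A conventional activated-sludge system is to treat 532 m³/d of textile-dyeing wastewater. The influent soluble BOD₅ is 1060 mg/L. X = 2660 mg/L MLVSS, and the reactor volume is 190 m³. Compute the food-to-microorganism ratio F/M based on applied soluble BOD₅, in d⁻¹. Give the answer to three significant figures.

F/M ≈ 1.12 d⁻¹

F/M = Q·S₀ / (V·X) = 532 × 1060 / (190.0 × 2660) = 1.116 g soluble BOD₅·(g VSS·d)⁻¹.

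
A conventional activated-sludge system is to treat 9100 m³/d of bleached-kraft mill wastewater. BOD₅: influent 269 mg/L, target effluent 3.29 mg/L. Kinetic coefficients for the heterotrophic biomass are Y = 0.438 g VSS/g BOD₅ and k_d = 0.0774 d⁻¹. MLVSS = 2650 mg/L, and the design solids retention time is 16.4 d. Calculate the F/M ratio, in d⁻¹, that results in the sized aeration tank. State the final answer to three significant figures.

F/M ≈ 0.320 d⁻¹

Steady-state biomass mass balance: V·X·(1 + k_d·θ_c) = Y·Q·(S₀ − S)·θ_c, so V = 0.438 × 9100 × (269 − 3.29) × 16.4 / [2650 × (1 + 0.0774 × 16.4)] = 1.74×10^7 / 6014 = 2888 m³.
Food-to-microorganism ratio F/M = Q S₀ / (V X) = 9100 × 269 / (2888 × 2650) = 0.3198 d⁻¹.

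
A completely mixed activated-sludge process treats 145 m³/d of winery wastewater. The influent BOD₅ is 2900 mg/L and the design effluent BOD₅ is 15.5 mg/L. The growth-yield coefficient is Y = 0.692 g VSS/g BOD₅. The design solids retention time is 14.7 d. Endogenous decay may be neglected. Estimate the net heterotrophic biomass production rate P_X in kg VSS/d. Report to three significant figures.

P_X ≈ 289 kg VSS/d

With endogenous decay neglected, the observed yield equals the true yield: Y_obs = Y = 0.692 g VSS/g BOD₅.
Q·(S₀ − S) = 145 × (2900 − 15.5) × 10⁻³ = 418.3 kg/d removed.
So the net sludge growth is P_X = 0.6920 × 418.3 = 289.4 kg VSS/d.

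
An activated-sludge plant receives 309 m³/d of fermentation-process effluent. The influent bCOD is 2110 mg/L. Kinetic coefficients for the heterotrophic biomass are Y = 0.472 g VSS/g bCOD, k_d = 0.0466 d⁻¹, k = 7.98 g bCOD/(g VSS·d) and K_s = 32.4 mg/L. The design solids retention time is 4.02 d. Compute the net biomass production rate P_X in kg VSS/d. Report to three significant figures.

For a completely mixed reactor with recycle the Lawrence–McCarty relation gives S = K_s·(1 + k_d·θ_c) / [θ_c·(Y·k − k_d) − 1] = 32.4 × (1 + 0.0466 × 4.02) / [4.02 × (0.472 × 7.98 − 0.0466) − 1] = 38.47 / 13.95 = 2.757 mg/L.
Observed yield with endogenous decay: Y_obs = Y / (1 + k_d·θ_c) = 0.472 / (1 + 0.0466 × 4.02) = 0.472 / 1.187 = 0.3975 g VSS/g bCOD.
ΔS = 2110 − 2.76 = 2107 mg/L, so the substrate removal rate is 309 × 2107/1000 = 651.1 kg bCOD/d.
P_X = Y_obs · Q(S₀ − S) = 0.3975 × 651.1 = 258.8 kg VSS/d.

P_X ≈ 259 kg VSS/d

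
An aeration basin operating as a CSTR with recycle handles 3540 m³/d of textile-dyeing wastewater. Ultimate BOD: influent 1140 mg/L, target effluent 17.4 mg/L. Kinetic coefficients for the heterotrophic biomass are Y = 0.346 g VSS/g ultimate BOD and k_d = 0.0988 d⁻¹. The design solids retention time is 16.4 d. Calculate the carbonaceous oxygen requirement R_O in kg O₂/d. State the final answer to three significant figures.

Y_obs = Y / (1 + k_d θ_c) = 0.346 / (1 + 0.0988 × 16.4) = 0.346 / 2.620 = 0.1320.
Substrate removed = Q·(S₀ − S) = 3540 m³/d × (1140 − 17.4) g/m³ = 3.97×10^6 g/d = 3974 kg/d.
Biomass synthesised: P_X = Y_obs × 3974 = 524.7 kg VSS/d.
R_O = Q·ΔS − 1.42 P_X = 3974 − 745.1 = 3229 kg O₂/d.

R_O ≈ 3230 kg O₂/d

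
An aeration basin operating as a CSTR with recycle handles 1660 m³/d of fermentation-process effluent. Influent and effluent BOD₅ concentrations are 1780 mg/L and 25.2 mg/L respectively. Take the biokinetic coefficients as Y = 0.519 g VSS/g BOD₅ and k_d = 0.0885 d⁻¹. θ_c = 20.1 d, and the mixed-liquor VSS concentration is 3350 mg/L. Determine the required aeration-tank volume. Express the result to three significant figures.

V ≈ 3260 m³

Steady-state biomass mass balance: V·X·(1 + k_d·θ_c) = Y·Q·(S₀ − S)·θ_c, so V = 0.519 × 1660 × (1780 − 25.2) × 20.1 / [3350 × (1 + 0.0885 × 20.1)] = 3.04×10^7 / 9309 = 3264 m³.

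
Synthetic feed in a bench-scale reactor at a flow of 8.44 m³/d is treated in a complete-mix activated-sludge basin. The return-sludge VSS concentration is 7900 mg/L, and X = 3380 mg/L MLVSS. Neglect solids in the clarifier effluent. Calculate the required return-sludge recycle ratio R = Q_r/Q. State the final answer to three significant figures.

Mass balance around the secondary clarifier (neglecting effluent solids): R = X / (X_r − X) = 3380 / (7900 − 3380) = 0.7478.

R ≈ 0.748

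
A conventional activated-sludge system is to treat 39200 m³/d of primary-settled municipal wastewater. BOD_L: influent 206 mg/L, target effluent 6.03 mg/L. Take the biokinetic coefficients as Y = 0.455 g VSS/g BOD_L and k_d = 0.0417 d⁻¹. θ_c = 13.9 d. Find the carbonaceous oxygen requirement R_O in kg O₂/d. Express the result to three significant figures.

R_O ≈ 4630 kg O₂/d

The observed yield is Y_obs = Y/(1 + k_d·θ_c) = 0.455 / (1 + 0.0417 × 13.9) = 0.455 / 1.580 = 0.2880 g VSS per g BOD_L removed.
Q·(S₀ − S) = 39200 × (206 − 6.03) × 10⁻³ = 7839 kg/d removed.
Biomass synthesised: P_X = Y_obs × 7839 = 2258 kg VSS/d.
R_O = Q·ΔS − 1.42 P_X = 7839 − 3206 = 4633 kg O₂/d.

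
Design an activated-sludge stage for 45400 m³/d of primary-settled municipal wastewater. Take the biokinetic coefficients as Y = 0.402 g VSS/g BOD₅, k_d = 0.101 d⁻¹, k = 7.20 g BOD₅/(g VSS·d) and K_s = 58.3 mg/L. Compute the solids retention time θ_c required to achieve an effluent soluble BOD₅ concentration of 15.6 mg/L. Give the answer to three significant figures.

From 1/θ_c = Y·k·S/(K_s + S) − k_d: Y·k·S/(K_s+S) = 0.402 × 7.20 × 15.6 / (58.3 + 15.6) = 0.6110 d⁻¹.
Then 1/θ_c = μ − k_d = 0.6110 − 0.101 = 0.5100 d⁻¹, giving θ_c = 1.961 d.

θ_c ≈ 1.96 d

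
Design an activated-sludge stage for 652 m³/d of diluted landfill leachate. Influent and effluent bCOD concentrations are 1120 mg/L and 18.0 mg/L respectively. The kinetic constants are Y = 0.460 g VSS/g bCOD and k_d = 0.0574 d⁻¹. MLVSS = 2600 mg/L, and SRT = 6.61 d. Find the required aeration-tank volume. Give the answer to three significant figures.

Steady-state biomass mass balance: V·X·(1 + k_d·θ_c) = Y·Q·(S₀ − S)·θ_c, so V = 0.460 × 652 × (1120 − 18.0) × 6.61 / [2600 × (1 + 0.0574 × 6.61)] = 2.18×10^6 / 3586 = 609.1 m³.

V ≈ 609 m³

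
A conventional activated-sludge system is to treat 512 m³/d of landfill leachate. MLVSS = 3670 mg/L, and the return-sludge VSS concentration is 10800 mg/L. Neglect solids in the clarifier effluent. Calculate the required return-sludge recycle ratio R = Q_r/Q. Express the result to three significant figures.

Mass balance around the secondary clarifier (neglecting effluent solids): R = X / (X_r − X) = 3670 / (10800 − 3670) = 0.5147.

R ≈ 0.515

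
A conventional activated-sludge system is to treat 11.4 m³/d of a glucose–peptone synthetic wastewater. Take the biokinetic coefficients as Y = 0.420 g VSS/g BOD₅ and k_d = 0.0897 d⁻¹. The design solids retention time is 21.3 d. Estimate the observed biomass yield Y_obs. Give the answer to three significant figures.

Y_obs ≈ 0.144 g VSS/g BOD₅

Y_obs = Y / (1 + k_d θ_c) = 0.420 / (1 + 0.0897 × 21.3) = 0.420 / 2.911 = 0.1443.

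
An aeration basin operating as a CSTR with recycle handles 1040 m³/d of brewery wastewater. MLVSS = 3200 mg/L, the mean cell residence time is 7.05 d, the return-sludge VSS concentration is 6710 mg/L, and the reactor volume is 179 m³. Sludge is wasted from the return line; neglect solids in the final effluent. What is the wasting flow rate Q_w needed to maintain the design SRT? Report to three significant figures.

Q_w = (V·X)/(θ_c X_r) = 179.0 × 3200 / (7.05 × 6710) = 12.11 m³/d.

Q_w ≈ 12.1 m³/d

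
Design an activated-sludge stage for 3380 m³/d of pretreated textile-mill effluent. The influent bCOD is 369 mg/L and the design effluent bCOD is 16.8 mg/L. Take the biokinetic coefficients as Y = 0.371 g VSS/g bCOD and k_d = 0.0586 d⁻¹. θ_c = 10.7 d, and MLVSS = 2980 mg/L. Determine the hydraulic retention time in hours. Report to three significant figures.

From the SRT design equation V = Y Q (S₀−S) θ_c / [X (1 + k_d θ_c)] = 0.371 × 3380 × (369 − 16.8) × 10.7 / [2980 × (1 + 0.0586 × 10.7)] = 4.73×10^6 / 4849 = 974.7 m³.
τ = V/Q = 974.7/3380 = 0.2884 d, or 6.921 h.

τ ≈ 6.92 h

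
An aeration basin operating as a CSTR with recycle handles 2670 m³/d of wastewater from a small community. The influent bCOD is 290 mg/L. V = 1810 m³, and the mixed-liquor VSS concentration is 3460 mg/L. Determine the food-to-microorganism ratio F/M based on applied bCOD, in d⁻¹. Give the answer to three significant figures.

F/M ≈ 0.124 d⁻¹

F/M = applied load / biomass = Q·S₀/(V·X) = 2670 × 290 / (1810 × 3460) = 0.1236 d⁻¹.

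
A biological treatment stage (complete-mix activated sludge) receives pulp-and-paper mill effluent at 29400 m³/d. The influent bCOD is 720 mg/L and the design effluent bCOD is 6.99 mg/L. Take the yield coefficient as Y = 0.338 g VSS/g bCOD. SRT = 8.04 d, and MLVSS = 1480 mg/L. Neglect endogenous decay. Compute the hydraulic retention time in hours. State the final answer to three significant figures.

τ ≈ 31.4 h

Biomass mass balance (decay neglected): V·X = Y·Q·(S₀ − S)·θ_c, so V = 0.338 × 29400 × (720 − 6.99) × 8.04 / 1480 = 38491 m³.
HRT = V/Q = 38491 m³ / 29400 m³·d⁻¹ = 1.309 d × 24 = 31.42 h.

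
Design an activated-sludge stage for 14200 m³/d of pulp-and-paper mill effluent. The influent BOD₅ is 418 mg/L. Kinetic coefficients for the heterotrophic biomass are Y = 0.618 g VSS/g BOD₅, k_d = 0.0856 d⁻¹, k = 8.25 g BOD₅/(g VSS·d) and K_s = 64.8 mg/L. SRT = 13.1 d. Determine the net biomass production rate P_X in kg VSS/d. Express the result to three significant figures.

P_X ≈ 1720 kg VSS/d

Effluent substrate depends only on kinetics and SRT: S = K_s(1 + k_d θ_c) / [θ_c(Yk − k_d) − 1] = 64.8 × (1 + 0.0856 × 13.1) / [13.1 × (0.618 × 8.25 − 0.0856) − 1] = 137.5 / 64.67 = 2.126 mg/L.
Correct the yield for decay: Y_obs = Y/(1 + k_d θ_c) = 0.618 / (1 + 0.0856 × 13.1) = 0.618 / 2.121 = 0.2913.
ΔS = 418 − 2.13 = 415.9 mg/L, so the substrate removal rate is 14200 × 415.9/1000 = 5905 kg BOD₅/d.
So the net sludge growth is P_X = 0.2913 × 5905 = 1720 kg VSS/d.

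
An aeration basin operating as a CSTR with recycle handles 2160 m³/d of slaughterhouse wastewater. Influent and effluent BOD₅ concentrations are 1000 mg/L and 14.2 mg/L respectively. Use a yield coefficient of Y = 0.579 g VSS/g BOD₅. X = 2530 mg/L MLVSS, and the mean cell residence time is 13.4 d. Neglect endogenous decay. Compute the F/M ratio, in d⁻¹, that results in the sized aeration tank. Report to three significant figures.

V·X = Y·Q·ΔS·θ_c gives V = 0.579 × 2160 × (1000 − 14.2) × 13.4 / 2530 = 6530 m³.
F/M = Q·S₀ / (V·X) = 2160 × 1000 / (6530 × 2530) = 0.1307 g BOD₅·(g VSS·d)⁻¹.

F/M ≈ 0.131 d⁻¹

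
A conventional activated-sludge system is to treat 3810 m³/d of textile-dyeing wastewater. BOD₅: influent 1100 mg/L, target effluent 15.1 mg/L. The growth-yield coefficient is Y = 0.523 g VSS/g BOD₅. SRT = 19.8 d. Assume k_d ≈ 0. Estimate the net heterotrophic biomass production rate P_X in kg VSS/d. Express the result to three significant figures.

P_X ≈ 2160 kg VSS/d

No decay correction is needed, so Y_obs = Y = 0.523.
Substrate removed = Q·(S₀ − S) = 3810 m³/d × (1100 − 15.1) g/m³ = 4.13×10^6 g/d = 4133 kg/d.
P_X = Y_obs · Q(S₀ − S) = 0.5230 × 4133 = 2162 kg VSS/d.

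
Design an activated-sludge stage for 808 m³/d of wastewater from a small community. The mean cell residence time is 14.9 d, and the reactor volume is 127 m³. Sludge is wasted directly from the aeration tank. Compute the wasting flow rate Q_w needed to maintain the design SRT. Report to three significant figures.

Q_w ≈ 8.52 m³/d

With mixed-liquor wasting, θ_c = V/Q_w, so Q_w = V/θ_c = 127.0/14.9 = 8.523 m³/d.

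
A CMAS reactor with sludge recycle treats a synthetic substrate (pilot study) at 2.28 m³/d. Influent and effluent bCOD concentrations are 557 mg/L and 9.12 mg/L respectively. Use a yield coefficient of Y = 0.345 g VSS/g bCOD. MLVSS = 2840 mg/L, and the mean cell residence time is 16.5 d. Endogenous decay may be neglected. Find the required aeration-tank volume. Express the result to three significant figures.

V ≈ 2.50 m³

V·X = Y·Q·ΔS·θ_c gives V = 0.345 × 2.28 × (557 − 9.12) × 16.5 / 2840 = 2.504 m³.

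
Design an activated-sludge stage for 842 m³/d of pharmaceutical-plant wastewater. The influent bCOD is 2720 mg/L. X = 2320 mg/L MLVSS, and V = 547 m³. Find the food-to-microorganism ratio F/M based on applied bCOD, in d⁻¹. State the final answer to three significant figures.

F/M = Q·S₀ / (V·X) = 842 × 2720 / (547.0 × 2320) = 1.805 g bCOD·(g VSS·d)⁻¹.

F/M ≈ 1.80 d⁻¹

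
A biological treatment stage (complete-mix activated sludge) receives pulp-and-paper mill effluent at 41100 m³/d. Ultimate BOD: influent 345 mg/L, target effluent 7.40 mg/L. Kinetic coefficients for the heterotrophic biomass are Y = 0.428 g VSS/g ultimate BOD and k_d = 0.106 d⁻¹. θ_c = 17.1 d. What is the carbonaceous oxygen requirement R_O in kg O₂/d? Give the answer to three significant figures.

The observed yield is Y_obs = Y/(1 + k_d·θ_c) = 0.428 / (1 + 0.106 × 17.1) = 0.428 / 2.813 = 0.1522 g VSS per g ultimate BOD removed.
Mass of ultimate BOD removed per day: Q(S₀ − S) = 41100 × 337.6 g/m³ = 13875 kg/d.
Biomass synthesised: P_X = Y_obs × 13875 = 2111 kg VSS/d.
R_O = Q·ΔS − 1.42 P_X = 13875 − 2998 = 10877 kg O₂/d.

R_O ≈ 10900 kg O₂/d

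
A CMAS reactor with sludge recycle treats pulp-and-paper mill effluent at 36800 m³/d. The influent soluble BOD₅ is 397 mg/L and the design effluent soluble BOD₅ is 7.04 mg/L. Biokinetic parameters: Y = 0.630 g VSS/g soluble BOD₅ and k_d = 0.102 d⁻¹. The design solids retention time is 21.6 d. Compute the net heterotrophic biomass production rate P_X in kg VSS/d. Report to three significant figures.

The observed yield is Y_obs = Y/(1 + k_d·θ_c) = 0.630 / (1 + 0.102 × 21.6) = 0.630 / 3.203 = 0.1967 g VSS per g soluble BOD₅ removed.
ΔS = 397 − 7.04 = 390.0 mg/L, so the substrate removal rate is 36800 × 390.0/1000 = 14351 kg soluble BOD₅/d.
Biomass produced: P_X = Y_obs·Q·ΔS = 0.1967 × 14351 ≈ 2822 kg VSS/d.

P_X ≈ 2820 kg VSS/d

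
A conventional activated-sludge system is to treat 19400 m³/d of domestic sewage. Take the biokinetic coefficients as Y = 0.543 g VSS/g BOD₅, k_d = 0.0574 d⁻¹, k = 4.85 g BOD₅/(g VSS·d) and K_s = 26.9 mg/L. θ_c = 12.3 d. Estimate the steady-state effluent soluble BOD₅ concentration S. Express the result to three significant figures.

S ≈ 1.50 mg/L

From the Monod/SRT balance for a CMAS, S = K_s·(1+k_d θ_c)/[θ_c·(Y k − k_d) − 1] = 26.9 × (1 + 0.0574 × 12.3) / [12.3 × (0.543 × 4.85 − 0.0574) − 1] = 45.89 / 30.69 = 1.496 mg/L.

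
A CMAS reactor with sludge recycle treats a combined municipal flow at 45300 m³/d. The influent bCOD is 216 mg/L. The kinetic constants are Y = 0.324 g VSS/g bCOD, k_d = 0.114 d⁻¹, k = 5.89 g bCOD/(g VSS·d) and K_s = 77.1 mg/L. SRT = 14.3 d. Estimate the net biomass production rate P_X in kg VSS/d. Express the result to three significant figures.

P_X ≈ 1160 kg VSS/d

For a completely mixed reactor with recycle the Lawrence–McCarty relation gives S = K_s·(1 + k_d·θ_c) / [θ_c·(Y·k − k_d) − 1] = 77.1 × (1 + 0.114 × 14.3) / [14.3 × (0.324 × 5.89 − 0.114) − 1] = 202.8 / 24.66 = 8.224 mg/L.
Y_obs = Y / (1 + k_d θ_c) = 0.324 / (1 + 0.114 × 14.3) = 0.324 / 2.630 = 0.1232.
Substrate removed = Q·(S₀ − S) = 45300 m³/d × (216 − 8.22) g/m³ = 9.41×10^6 g/d = 9412 kg/d.
Biomass produced: P_X = Y_obs·Q·ΔS = 0.1232 × 9412 ≈ 1159 kg VSS/d.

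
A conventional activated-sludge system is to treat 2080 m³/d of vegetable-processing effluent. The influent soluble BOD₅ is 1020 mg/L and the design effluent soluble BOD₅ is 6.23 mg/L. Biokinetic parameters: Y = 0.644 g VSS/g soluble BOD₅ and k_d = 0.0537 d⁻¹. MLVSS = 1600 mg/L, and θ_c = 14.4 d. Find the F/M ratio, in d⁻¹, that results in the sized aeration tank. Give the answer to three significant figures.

Steady-state biomass mass balance: V·X·(1 + k_d·θ_c) = Y·Q·(S₀ − S)·θ_c, so V = 0.644 × 2080 × (1020 − 6.23) × 14.4 / [1600 × (1 + 0.0537 × 14.4)] = 1.96×10^7 / 2837 = 6892 m³.
F/M = Q·S₀ / (V·X) = 2080 × 1020 / (6892 × 1600) = 0.1924 g soluble BOD₅·(g VSS·d)⁻¹.

F/M ≈ 0.192 d⁻¹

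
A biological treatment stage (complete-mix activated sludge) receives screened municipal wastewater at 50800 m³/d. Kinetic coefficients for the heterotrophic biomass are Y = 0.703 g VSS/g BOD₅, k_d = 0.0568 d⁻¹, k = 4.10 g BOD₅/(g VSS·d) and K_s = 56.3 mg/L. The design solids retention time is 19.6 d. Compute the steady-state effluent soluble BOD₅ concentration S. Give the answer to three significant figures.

From the Monod/SRT balance for a CMAS, S = K_s·(1+k_d θ_c)/[θ_c·(Y k − k_d) − 1] = 56.3 × (1 + 0.0568 × 19.6) / [19.6 × (0.703 × 4.10 − 0.0568) − 1] = 119.0 / 54.38 = 2.188 mg/L.

S ≈ 2.19 mg/L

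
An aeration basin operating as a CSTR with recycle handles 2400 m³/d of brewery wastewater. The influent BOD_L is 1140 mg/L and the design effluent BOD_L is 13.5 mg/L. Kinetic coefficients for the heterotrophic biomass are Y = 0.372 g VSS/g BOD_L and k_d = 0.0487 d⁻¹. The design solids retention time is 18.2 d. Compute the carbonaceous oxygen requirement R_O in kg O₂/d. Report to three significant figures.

R_O ≈ 1950 kg O₂/d

Observed yield with endogenous decay: Y_obs = Y / (1 + k_d·θ_c) = 0.372 / (1 + 0.0487 × 18.2) = 0.372 / 1.886 = 0.1972 g VSS/g BOD_L.
Mass of BOD_L removed per day: Q(S₀ − S) = 2400 × 1126 g/m³ = 2704 kg/d.
Biomass synthesised: P_X = Y_obs × 2704 = 533.2 kg VSS/d.
Carbonaceous O₂ demand = substrate oxidised − cell-mass equivalent = 2704 − 1.42 × 533.2 = 1946 kg O₂/d.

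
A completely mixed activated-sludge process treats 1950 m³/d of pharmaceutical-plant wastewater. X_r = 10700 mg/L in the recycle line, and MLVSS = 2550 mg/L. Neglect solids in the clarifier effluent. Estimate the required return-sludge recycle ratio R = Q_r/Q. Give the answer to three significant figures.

R = Q_r/Q = X/(X_r − X) = 2550 / (10700 − 2550) = 0.3129.

R ≈ 0.313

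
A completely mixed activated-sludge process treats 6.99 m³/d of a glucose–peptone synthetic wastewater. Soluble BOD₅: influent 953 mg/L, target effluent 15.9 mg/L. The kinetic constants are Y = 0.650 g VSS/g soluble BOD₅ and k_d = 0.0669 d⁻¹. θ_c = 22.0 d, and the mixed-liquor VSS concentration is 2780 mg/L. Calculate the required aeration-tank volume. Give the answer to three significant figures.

From the SRT design equation V = Y Q (S₀−S) θ_c / [X (1 + k_d θ_c)] = 0.650 × 6.99 × (953 − 15.9) × 22.0 / [2780 × (1 + 0.0669 × 22.0)] = 9.37×10^4 / 6872 = 13.63 m³.

V ≈ 13.6 m³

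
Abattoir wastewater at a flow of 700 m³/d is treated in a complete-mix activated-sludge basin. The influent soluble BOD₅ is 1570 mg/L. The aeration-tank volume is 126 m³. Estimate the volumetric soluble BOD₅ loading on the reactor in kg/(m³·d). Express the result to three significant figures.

L_v ≈ 8.72 kg soluble BOD₅/(m³·d)

L_v = Q S₀ / V = 700 × 1570 × 10⁻³ / 126.0 = 8.722 kg/(m³·d).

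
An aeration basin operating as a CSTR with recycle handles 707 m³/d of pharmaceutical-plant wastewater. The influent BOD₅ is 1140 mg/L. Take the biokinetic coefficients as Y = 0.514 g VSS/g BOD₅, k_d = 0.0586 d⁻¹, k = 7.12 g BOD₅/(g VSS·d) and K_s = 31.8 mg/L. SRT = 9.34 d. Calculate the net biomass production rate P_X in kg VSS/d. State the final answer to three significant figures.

Effluent substrate depends only on kinetics and SRT: S = K_s(1 + k_d θ_c) / [θ_c(Yk − k_d) − 1] = 31.8 × (1 + 0.0586 × 9.34) / [9.34 × (0.514 × 7.12 − 0.0586) − 1] = 49.20 / 32.63 = 1.508 mg/L.
Y_obs = Y / (1 + k_d θ_c) = 0.514 / (1 + 0.0586 × 9.34) = 0.514 / 1.547 = 0.3322.
Substrate removed = Q·(S₀ − S) = 707 m³/d × (1140 − 1.51) g/m³ = 8.05×10^5 g/d = 804.9 kg/d.
So the net sludge growth is P_X = 0.3322 × 804.9 = 267.4 kg VSS/d.

P_X ≈ 267 kg VSS/d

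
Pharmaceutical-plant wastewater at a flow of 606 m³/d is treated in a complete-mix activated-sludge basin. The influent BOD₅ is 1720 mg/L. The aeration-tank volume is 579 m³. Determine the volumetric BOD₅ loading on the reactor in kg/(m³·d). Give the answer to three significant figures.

Applied BOD₅ load per unit volume = Q·S₀/V = (606 × 1720/1000)/579.0 = 1.800 kg BOD₅·m⁻³·d⁻¹.

L_v ≈ 1.80 kg BOD₅/(m³·d)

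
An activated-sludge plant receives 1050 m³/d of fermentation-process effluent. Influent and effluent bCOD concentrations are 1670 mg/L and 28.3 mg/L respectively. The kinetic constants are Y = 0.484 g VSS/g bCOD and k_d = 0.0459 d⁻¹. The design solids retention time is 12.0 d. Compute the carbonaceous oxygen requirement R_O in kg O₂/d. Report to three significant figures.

The observed yield is Y_obs = Y/(1 + k_d·θ_c) = 0.484 / (1 + 0.0459 × 12.0) = 0.484 / 1.551 = 0.3121 g VSS per g bCOD removed.
Mass of bCOD removed per day: Q(S₀ − S) = 1050 × 1642 g/m³ = 1724 kg/d.
P_X = Y_obs·Q·(S₀ − S) = 0.3121 × 1724 = 538.0 kg VSS/d.
R_O = Q·(S₀ − S) − 1.42·P_X = 1724 − 1.42 × 538.0 = 959.8 kg O₂/d.

R_O ≈ 960 kg O₂/d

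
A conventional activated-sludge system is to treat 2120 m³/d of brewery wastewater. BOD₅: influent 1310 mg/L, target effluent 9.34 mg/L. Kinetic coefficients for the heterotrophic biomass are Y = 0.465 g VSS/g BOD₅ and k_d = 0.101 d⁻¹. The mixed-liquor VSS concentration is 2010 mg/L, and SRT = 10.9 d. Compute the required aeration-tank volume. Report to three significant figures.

Steady-state biomass mass balance: V·X·(1 + k_d·θ_c) = Y·Q·(S₀ − S)·θ_c, so V = 0.465 × 2120 × (1310 − 9.34) × 10.9 / [2010 × (1 + 0.101 × 10.9)] = 1.4×10^7 / 4223 = 3310 m³.

V ≈ 3310 m³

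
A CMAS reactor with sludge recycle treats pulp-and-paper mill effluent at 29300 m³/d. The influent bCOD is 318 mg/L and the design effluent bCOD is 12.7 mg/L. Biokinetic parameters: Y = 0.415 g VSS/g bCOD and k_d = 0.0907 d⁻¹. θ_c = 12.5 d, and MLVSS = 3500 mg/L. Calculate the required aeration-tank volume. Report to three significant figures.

V ≈ 6210 m³

From the SRT design equation V = Y Q (S₀−S) θ_c / [X (1 + k_d θ_c)] = 0.415 × 29300 × (318 − 12.7) × 12.5 / [3500 × (1 + 0.0907 × 12.5)] = 4.64×10^7 / 7468 = 6214 m³.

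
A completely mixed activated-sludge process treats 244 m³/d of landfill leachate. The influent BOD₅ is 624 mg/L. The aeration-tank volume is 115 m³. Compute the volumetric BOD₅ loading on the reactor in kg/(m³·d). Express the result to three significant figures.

L_v = Q S₀ / V = 244 × 624 × 10⁻³ / 115.0 = 1.324 kg/(m³·d).

L_v ≈ 1.32 kg BOD₅/(m³·d)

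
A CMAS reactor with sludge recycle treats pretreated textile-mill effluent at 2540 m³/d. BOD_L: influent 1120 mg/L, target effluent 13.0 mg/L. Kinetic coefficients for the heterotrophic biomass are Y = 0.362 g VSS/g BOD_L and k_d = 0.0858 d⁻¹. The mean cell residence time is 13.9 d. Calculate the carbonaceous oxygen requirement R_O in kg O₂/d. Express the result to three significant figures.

The observed yield is Y_obs = Y/(1 + k_d·θ_c) = 0.362 / (1 + 0.0858 × 13.9) = 0.362 / 2.193 = 0.1651 g VSS per g BOD_L removed.
Q·(S₀ − S) = 2540 × (1120 − 13.0) × 10⁻³ = 2812 kg/d removed.
P_X = Y_obs·Q·(S₀ − S) = 0.1651 × 2812 = 464.2 kg VSS/d.
R_O = Q·(S₀ − S) − 1.42·P_X = 2812 − 1.42 × 464.2 = 2153 kg O₂/d.

R_O ≈ 2150 kg O₂/d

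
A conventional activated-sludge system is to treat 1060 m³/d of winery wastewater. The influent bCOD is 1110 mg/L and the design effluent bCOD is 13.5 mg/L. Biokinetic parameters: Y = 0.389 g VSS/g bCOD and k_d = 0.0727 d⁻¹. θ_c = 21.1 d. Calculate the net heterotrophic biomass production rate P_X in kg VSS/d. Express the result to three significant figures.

P_X ≈ 178 kg VSS/d

The observed yield is Y_obs = Y/(1 + k_d·θ_c) = 0.389 / (1 + 0.0727 × 21.1) = 0.389 / 2.534 = 0.1535 g VSS per g bCOD removed.
Mass of bCOD removed per day: Q(S₀ − S) = 1060 × 1096 g/m³ = 1162 kg/d.
Net biomass production P_X = Y_obs × Q·(S₀ − S) = 0.1535 × 1162 = 178.4 kg VSS/d.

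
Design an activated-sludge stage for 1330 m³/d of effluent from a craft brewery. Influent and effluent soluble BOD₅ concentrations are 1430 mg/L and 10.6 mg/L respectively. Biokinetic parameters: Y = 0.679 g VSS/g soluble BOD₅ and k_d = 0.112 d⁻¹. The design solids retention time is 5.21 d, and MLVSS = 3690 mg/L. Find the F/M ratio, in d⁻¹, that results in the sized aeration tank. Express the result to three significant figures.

Steady-state biomass mass balance: V·X·(1 + k_d·θ_c) = Y·Q·(S₀ − S)·θ_c, so V = 0.679 × 1330 × (1430 − 10.6) × 5.21 / [3690 × (1 + 0.112 × 5.21)] = 6.68×10^6 / 5843 = 1143 m³.
F/M = applied load / biomass = Q·S₀/(V·X) = 1330 × 1430 / (1143 × 3690) = 0.4510 d⁻¹.

F/M ≈ 0.451 d⁻¹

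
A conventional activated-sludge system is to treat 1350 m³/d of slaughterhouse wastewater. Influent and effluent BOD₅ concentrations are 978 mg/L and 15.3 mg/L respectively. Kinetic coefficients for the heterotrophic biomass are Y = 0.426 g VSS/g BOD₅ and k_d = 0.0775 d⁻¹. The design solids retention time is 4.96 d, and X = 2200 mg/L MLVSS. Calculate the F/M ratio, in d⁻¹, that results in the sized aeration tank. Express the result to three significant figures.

F/M ≈ 0.666 d⁻¹

From the SRT design equation V = Y Q (S₀−S) θ_c / [X (1 + k_d θ_c)] = 0.426 × 1350 × (978 − 15.3) × 4.96 / [2200 × (1 + 0.0775 × 4.96)] = 2.75×10^6 / 3046 = 901.6 m³.
F/M = Q·S₀ / (V·X) = 1350 × 978 / (901.6 × 2200) = 0.6656 g BOD₅·(g VSS·d)⁻¹.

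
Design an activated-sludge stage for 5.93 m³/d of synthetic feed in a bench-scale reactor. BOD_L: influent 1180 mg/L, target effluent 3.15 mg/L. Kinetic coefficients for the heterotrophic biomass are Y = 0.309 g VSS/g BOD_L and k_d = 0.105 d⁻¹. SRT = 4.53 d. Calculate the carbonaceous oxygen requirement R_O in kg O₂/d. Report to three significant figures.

R_O ≈ 4.90 kg O₂/d

Y_obs = Y / (1 + k_d θ_c) = 0.309 / (1 + 0.105 × 4.53) = 0.309 / 1.476 = 0.2094.
ΔS = 1180 − 3.15 = 1177 mg/L, so the substrate removal rate is 5.93 × 1177/1000 = 6.979 kg BOD_L/d.
P_X = Y_obs·Q·(S₀ − S) = 0.2094 × 6.979 = 1.461 kg VSS/d.
Carbonaceous O₂ demand = substrate oxidised − cell-mass equivalent = 6.979 − 1.42 × 1.461 = 4.904 kg O₂/d.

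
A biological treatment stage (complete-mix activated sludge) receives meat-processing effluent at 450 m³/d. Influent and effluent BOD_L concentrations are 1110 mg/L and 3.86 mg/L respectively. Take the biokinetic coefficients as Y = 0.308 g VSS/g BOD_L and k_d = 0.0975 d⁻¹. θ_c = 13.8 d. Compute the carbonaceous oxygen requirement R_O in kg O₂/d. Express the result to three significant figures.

R_O ≈ 405 kg O₂/d

Correct the yield for decay: Y_obs = Y/(1 + k_d θ_c) = 0.308 / (1 + 0.0975 × 13.8) = 0.308 / 2.346 = 0.1313.
Substrate removed = Q·(S₀ − S) = 450 m³/d × (1110 − 3.86) g/m³ = 4.98×10^5 g/d = 497.8 kg/d.
P_X = Y_obs·Q·(S₀ − S) = 0.1313 × 497.8 = 65.36 kg VSS/d.
R_O = Q·ΔS − 1.42 P_X = 497.8 − 92.82 = 404.9 kg O₂/d.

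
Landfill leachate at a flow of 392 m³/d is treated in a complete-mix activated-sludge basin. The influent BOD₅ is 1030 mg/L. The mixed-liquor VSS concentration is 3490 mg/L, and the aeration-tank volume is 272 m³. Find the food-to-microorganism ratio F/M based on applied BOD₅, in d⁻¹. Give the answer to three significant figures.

F/M = Q·S₀ / (V·X) = 392 × 1030 / (272.0 × 3490) = 0.4253 g BOD₅·(g VSS·d)⁻¹.

F/M ≈ 0.425 d⁻¹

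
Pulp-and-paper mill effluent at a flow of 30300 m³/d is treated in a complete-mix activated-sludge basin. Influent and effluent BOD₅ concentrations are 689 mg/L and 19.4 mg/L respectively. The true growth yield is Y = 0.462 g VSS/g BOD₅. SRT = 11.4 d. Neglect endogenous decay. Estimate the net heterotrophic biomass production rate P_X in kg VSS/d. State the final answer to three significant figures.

P_X ≈ 9370 kg VSS/d

Since k_d ≈ 0, Y_obs = Y = 0.462 g VSS/g BOD₅.
Q·(S₀ − S) = 30300 × (689 − 19.4) × 10⁻³ = 20289 kg/d removed.
So the net sludge growth is P_X = 0.4620 × 20289 = 9373 kg VSS/d.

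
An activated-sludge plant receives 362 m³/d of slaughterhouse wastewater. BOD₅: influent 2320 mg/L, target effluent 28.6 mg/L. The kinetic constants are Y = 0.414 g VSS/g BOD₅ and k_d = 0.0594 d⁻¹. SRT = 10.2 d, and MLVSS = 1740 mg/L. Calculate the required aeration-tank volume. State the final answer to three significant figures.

V ≈ 1250 m³

Rearranging the biomass balance for a CMAS with decay, V = Y·Q·ΔS·θ_c / [X·(1+k_d θ_c)] = 0.414 × 362 × (2320 − 28.6) × 10.2 / [1740 × (1 + 0.0594 × 10.2)] = 3.5×10^6 / 2794 = 1254 m³.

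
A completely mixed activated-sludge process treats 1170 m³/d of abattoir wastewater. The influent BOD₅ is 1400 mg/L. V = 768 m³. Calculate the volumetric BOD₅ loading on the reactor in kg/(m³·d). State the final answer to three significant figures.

L_v ≈ 2.13 kg BOD₅/(m³·d)

Volumetric loading L_v = Q·S₀ / V = 1170 × 1400 g/m³ / 768.0 m³ = 2133 g/(m³·d) = 2.133 kg BOD₅/(m³·d).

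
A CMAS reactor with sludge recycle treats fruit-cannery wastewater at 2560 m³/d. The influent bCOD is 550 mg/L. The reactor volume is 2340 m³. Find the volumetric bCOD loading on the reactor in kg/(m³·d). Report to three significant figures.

L_v = Q S₀ / V = 2560 × 550 × 10⁻³ / 2340 = 0.6017 kg/(m³·d).

L_v ≈ 0.602 kg bCOD/(m³·d)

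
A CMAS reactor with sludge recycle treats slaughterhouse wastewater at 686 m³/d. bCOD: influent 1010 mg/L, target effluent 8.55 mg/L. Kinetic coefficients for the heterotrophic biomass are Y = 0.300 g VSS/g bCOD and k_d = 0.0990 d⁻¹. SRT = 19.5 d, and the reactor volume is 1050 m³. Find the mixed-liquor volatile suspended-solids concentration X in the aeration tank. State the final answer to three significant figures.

From V·X·(1 + k_d·θ_c) = Y·Q·(S₀ − S)·θ_c: X = 0.300 × 686 × (1010 − 8.55) × 19.5 / [1050 × (1 + 0.0990 × 19.5)] = 1306 mg/L.

X ≈ 1310 mg/L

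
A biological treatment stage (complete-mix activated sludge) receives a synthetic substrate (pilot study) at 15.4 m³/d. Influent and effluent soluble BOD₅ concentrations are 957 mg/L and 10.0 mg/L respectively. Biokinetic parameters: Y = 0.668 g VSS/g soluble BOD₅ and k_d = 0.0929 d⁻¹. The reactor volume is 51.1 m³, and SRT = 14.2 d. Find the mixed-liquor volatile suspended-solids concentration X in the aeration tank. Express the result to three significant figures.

From V·X·(1 + k_d·θ_c) = Y·Q·(S₀ − S)·θ_c: X = 0.668 × 15.4 × (957 − 10.0) × 14.2 / [51.1 × (1 + 0.0929 × 14.2)] = 1167 mg/L.

X ≈ 1170 mg/L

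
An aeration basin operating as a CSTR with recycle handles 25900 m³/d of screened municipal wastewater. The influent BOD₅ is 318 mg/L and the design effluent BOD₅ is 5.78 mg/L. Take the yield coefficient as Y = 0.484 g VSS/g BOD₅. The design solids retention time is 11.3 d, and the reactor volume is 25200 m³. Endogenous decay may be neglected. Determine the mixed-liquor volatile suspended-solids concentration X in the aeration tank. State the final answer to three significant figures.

X ≈ 1760 mg/L

Without decay, X = Y Q (S₀−S) θ_c / V = 0.484 × 25900 × (318 − 5.78) × 11.3 / 25200 = 1755 mg/L.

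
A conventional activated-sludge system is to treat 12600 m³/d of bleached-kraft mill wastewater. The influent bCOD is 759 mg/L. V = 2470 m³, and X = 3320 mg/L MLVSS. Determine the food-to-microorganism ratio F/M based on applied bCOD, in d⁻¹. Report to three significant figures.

Food-to-microorganism ratio F/M = Q S₀ / (V X) = 12600 × 759 / (2470 × 3320) = 1.166 d⁻¹.

F/M ≈ 1.17 d⁻¹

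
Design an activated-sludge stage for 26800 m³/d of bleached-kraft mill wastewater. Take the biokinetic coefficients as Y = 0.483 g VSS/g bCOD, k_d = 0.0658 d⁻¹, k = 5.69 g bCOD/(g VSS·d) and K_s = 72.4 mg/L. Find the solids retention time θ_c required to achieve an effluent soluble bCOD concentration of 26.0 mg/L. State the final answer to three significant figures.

From 1/θ_c = Y·k·S/(K_s + S) − k_d: Y·k·S/(K_s+S) = 0.483 × 5.69 × 26.0 / (72.4 + 26.0) = 0.7262 d⁻¹.
θ_c = 1/(μ − k_d) = 1/(0.7262 − 0.0658) = 1/0.6604 = 1.514 d.

θ_c ≈ 1.51 d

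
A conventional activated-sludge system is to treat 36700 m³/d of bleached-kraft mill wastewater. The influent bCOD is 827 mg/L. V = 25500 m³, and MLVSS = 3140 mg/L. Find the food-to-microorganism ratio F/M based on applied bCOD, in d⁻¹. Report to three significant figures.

F/M ≈ 0.379 d⁻¹

F/M = Q·S₀ / (V·X) = 36700 × 827 / (25500 × 3140) = 0.3791 g bCOD·(g VSS·d)⁻¹.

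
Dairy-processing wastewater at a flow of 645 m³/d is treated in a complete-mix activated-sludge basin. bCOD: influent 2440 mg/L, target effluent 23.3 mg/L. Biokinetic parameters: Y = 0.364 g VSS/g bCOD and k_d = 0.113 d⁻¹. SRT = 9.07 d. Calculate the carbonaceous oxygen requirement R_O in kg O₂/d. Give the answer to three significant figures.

Observed yield with endogenous decay: Y_obs = Y / (1 + k_d·θ_c) = 0.364 / (1 + 0.113 × 9.07) = 0.364 / 2.025 = 0.1798 g VSS/g bCOD.
Mass of bCOD removed per day: Q(S₀ − S) = 645 × 2417 g/m³ = 1559 kg/d.
P_X = Y_obs·Q·(S₀ − S) = 0.1798 × 1559 = 280.2 kg VSS/d.
Carbonaceous O₂ demand = substrate oxidised − cell-mass equivalent = 1559 − 1.42 × 280.2 = 1161 kg O₂/d.

R_O ≈ 1160 kg O₂/d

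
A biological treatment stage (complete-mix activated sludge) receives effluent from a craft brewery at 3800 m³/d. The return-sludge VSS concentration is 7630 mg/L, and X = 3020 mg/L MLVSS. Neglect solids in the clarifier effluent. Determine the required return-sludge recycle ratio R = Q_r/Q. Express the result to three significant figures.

R ≈ 0.655

Mass balance around the secondary clarifier (neglecting effluent solids): R = X / (X_r − X) = 3020 / (7630 − 3020) = 0.6551.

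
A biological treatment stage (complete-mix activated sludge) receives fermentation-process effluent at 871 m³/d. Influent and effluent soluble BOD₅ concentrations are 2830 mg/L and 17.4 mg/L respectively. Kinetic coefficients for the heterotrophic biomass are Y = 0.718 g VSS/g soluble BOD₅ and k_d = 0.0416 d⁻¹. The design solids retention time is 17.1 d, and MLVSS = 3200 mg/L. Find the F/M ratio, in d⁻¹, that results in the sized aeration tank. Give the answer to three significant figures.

F/M ≈ 0.140 d⁻¹

Rearranging the biomass balance for a CMAS with decay, V = Y·Q·ΔS·θ_c / [X·(1+k_d θ_c)] = 0.718 × 871 × (2830 − 17.4) × 17.1 / [3200 × (1 + 0.0416 × 17.1)] = 3.01×10^7 / 5476 = 5492 m³.
F/M = applied load / biomass = Q·S₀/(V·X) = 871 × 2830 / (5492 × 3200) = 0.1402 d⁻¹.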